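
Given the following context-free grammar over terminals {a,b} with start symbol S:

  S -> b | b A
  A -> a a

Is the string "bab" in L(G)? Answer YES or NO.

Convert to CNF:
  S -> T1 A | b
  A -> T0 T0
  T0 -> a
  T1 -> b

CYK table (by increasing span):
  [0..0]={S,T1}  "b"  orig:{S}
  [1..1]={T0}  "a"  orig:{}
  [2..2]={S,T1}  "b"  orig:{S}
  [0..1]=∅  "ba"
  [1..2]=∅  "ab"
  [0..2]=∅  "bab"

S ∉ T[0,2] ⇒ NO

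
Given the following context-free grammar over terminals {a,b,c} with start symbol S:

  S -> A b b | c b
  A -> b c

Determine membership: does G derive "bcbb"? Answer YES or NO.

Convert to CNF:
  S -> A X2 | T1 T0
  A -> T0 T1
  T0 -> b
  T1 -> c
  X2 -> T0 T0

CYK fill:
  T[0,0] 'b' = {T0}  orig:{}
  T[1,1] 'c' = {T1}  orig:{}
  T[2,2] 'b' = {T0}  orig:{}
  T[3,3] 'b' = {T0}  orig:{}
  T[0,1] 'bc' = {A}
  T[1,2] 'cb' = {S}
  T[2,3] 'bb' = {X2}  orig:{}
  T[0,2] 'bcb' = ∅
  T[1,3] 'cbb' = ∅
  T[0,3] 'bcbb' = {S}

S ∈ T[0,3] ⇒ YES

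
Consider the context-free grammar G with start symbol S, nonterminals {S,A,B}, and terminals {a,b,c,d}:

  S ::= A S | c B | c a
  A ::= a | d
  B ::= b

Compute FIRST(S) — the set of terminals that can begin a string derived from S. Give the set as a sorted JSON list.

FIRST sets, iterate to fixpoint:
iter 1:
  A via A→a: +{a}
  A via A→d: +{d}
  B via B→b: +{b}
  S via S→A S: +{a,d}
  S via S→c B: +{c}
  FIRST[S]={a,c,d}  FIRST[A]={a,d}  FIRST[B]={b}
iter 2: (stable)
  FIRST[S]={a,c,d}  FIRST[A]={a,d}  FIRST[B]={b}

FIRST(S) = ["a", "c", "d"]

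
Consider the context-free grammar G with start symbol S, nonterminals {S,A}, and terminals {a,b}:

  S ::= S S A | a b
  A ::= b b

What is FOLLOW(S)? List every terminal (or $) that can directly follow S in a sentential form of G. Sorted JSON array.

FIRST sets, iterate to fixpoint:
[1]
  A via A→b b: +{b}
  S via S→a b: +{a}
  FIRST[S]={a}  FIRST[A]={b}
[2] (stable)
  FIRST[S]={a}  FIRST[A]={b}

Compute FOLLOW by fixpoint:
initialize: $ ∈ FOLLOW(S)
pass 1:
  S→S S A: FOLLOW(S) ⊇ FIRST(S) = {a}; new: +{a}
  S→S S A: FOLLOW(S) ⊇ FIRST(A) = {b}; new: +{b}
  S→S S A: FOLLOW(A) ⊇ FOLLOW(S) ⊇ {$,a,b}; new: +{$,a,b}
  FOLLOW(S)={$,a,b}  FOLLOW(A)={$,a,b}
pass 2: (no change)
  FOLLOW(S)={$,a,b}  FOLLOW(A)={$,a,b}

FOLLOW(S) = ["$", "a", "b"]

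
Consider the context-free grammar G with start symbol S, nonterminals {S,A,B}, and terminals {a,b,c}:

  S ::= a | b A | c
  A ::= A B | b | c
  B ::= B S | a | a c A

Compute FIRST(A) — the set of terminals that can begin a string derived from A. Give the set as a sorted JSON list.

FIRST sets, iterate to fixpoint:
pass 1:
  A via A→b: +{b}
  A via A→c: +{c}
  B via B→a: +{a}
  S via S→a: +{a}
  S via S→b A: +{b}
  S via S→c: +{c}
  FIRST(S)={a,b,c}  FIRST(A)={b,c}  FIRST(B)={a}
pass 2: done
  FIRST(S)={a,b,c}  FIRST(A)={b,c}  FIRST(B)={a}

FIRST(A) = ["b", "c"]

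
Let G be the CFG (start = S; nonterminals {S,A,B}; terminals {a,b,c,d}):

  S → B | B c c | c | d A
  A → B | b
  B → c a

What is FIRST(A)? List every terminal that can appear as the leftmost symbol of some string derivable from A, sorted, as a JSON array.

FIRST iteration:
round 1:
  A via A→b: +{b}
  B via B→c a: +{c}
  S via S→B: +{c}
  S via S→d A: +{d}
  S: {c,d}  A: {b}  B: {c}
round 2:
  A via A→B: +{c}
  S: {c,d}  A: {b,c}  B: {c}
round 3: (stable)
  S: {c,d}  A: {b,c}  B: {c}

FIRST(A) = ["b", "c"]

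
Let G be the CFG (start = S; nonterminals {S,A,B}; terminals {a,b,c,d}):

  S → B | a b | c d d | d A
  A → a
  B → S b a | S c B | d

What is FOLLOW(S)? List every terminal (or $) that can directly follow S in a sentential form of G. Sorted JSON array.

FIRST sets, iterate to fixpoint:
pass 1:
  A via A→a: +{a}
  B via B→d: +{d}
  S via S→B: +{d}
  S via S→a b: +{a}
  S via S→c d d: +{c}
  S: {a,c,d}  A: {a}  B: {d}
pass 2:
  B via B→S b a: +{a,c}
  S: {a,c,d}  A: {a}  B: {a,c,d}
pass 3: — fixpoint
  S: {a,c,d}  A: {a}  B: {a,c,d}

Compute FOLLOW by fixpoint:
seed FOLLOW(S) with $
[1]
  B→S b a: FOLLOW(S) ⊇ FIRST(b) = {b}; new: +{b}
  B→S c B: FOLLOW(S) ⊇ FIRST(c) = {c}; new: +{c}
  S→B: FOLLOW(B) ⊇ FOLLOW(S) ⊇ {$,b,c}; new: +{$,b,c}
  S→d A: FOLLOW(A) ⊇ FOLLOW(S) ⊇ {$,b,c}; new: +{$,b,c}
  S: {$,b,c}  A: {$,b,c}  B: {$,b,c}
[2] done
  S: {$,b,c}  A: {$,b,c}  B: {$,b,c}

FOLLOW(S) = ["$", "b", "c"]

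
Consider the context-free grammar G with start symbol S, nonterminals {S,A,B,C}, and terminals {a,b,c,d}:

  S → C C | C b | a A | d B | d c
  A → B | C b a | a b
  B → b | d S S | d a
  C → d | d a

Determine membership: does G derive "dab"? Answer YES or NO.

CNF form of G:
  S -> C C | C T0 | T1 A | T2 B | T2 T3
  A -> C X4 | T1 T0 | T2 T1 | T2 X5 | b
  B -> T2 T1 | T2 X6 | b
  C -> T2 T1 | d
  T0 -> b
  T1 -> a
  T2 -> d
  T3 -> c
  X4 -> T0 T1
  X5 -> S S
  X6 -> S S

Fill CYK table bottom-up:
  T[0,0] 'd' = {C,T2}  orig:{C}
  T[1,1] 'a' = {T1}  orig:{}
  T[2,2] 'b' = {A,B,T0}  orig:{A,B}
  T[0,1] 'da' = {A,B,C}
  T[1,2] 'ab' = {A,S}
  T[0,2] 'dab' = {S}

S ∈ T[0,2] ⇒ YES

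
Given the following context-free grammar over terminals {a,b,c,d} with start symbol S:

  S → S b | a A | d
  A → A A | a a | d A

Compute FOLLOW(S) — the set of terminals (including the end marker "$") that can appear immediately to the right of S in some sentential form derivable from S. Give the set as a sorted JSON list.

FIRST iteration:
[1]
  A via A→a a: +{a}
  A via A→d A: +{d}
  S via S→a A: +{a}
  S via S→d: +{d}
  FIRST[S]={a,d}  FIRST[A]={a,d}
[2] done
  FIRST[S]={a,d}  FIRST[A]={a,d}

Compute FOLLOW by fixpoint:
seed FOLLOW(S) with $
iter 1:
  A→A A: FOLLOW(A) ⊇ FIRST(A) = {a,d}; new: +{a,d}
  S→S b: FOLLOW(S) ⊇ FIRST(b) = {b}; new: +{b}
  S→a A: FOLLOW(A) ⊇ FOLLOW(S) ⊇ {$,b}; new: +{$,b}
  S: {$,b}  A: {$,a,b,d}
iter 2: done
  S: {$,b}  A: {$,a,b,d}

FOLLOW(S) = ["$", "b"]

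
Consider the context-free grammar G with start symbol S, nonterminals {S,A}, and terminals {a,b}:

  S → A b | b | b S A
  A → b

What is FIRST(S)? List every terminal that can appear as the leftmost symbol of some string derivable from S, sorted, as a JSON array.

Compute FIRST by fixpoint:
round 1:
  A via A→b: +{b}
  S via S→A b: +{b}
  FIRST[S]={b}  FIRST[A]={b}
round 2: (no change)
  FIRST[S]={b}  FIRST[A]={b}

FIRST(S) = ["b"]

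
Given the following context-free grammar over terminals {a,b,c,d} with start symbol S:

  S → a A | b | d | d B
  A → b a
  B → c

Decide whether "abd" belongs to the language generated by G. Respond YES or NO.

CNF form of G:
  S -> T1 A | T2 B | b | d
  A -> T0 T1
  B -> c
  T0 -> b
  T1 -> a
  T2 -> d

CYK table (by increasing span):
  [0..0]={T1}  "a"  orig:{}
  [1..1]={S,T0}  "b"  orig:{S}
  [2..2]={S,T2}  "d"  orig:{S}
  [0..1]=∅  "ab"
  [1..2]=∅  "bd"
  [0..2]=∅  "abd"

S ∉ T[0,2] ⇒ NO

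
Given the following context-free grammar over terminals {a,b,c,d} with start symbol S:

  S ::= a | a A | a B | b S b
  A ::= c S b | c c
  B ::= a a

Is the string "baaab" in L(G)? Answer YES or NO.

CNF form of G:
  S -> T1 X4 | T2 A | T2 B | a
  A -> T0 T0 | T0 X3
  B -> T2 T2
  T0 -> c
  T1 -> b
  T2 -> a
  X3 -> S T1
  X4 -> S T1

Fill CYK table bottom-up:
  [0..0]={T1}  "b"  orig:{}
  [1..1]={S,T2}  "a"  orig:{S}
  [2..2]={S,T2}  "a"  orig:{S}
  [3..3]={S,T2}  "a"  orig:{S}
  [4..4]={T1}  "b"  orig:{}
  [0..1]=∅  "ba"
  [1..2]={B}  "aa"
  [2..3]={B}  "aa"
  [3..4]={X3,X4}  "ab"  orig:{}
  [0..2]=∅  "baa"
  [1..3]={S}  "aaa"
  [2..4]=∅  "aab"
  [0..3]=∅  "baaa"
  [1..4]={X3,X4}  "aaab"  orig:{}
  [0..4]={S}  "baaab"

S ∈ T[0,4] ⇒ YES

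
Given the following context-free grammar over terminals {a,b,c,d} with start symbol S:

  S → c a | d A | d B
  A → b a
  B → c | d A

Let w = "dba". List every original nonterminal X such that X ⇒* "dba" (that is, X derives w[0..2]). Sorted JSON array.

Convert to CNF:
  S -> T2 A | T2 B | T3 T1
  A -> T0 T1
  B -> T2 A | c
  T0 -> b
  T1 -> a
  T2 -> d
  T3 -> c

CYK fill — only the sub-triangle for w[0..2]:
  [0..0]={T2}  "d"  orig:{}
  [1..1]={T0}  "b"  orig:{}
  [2..2]={T1}  "a"  orig:{}
  [0..1]=∅  "db"
  [1..2]={A}  "ba"
  [0..2]={B,S}  "dba"

Original NTs in T[0,2] deriving "dba": ["B", "S"]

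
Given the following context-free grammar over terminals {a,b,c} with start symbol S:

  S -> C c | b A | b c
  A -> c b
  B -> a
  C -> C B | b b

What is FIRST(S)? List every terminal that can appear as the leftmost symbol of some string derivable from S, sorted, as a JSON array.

Compute FIRST by fixpoint:
round 1:
  A via A→c b: +{c}
  B via B→a: +{a}
  C via C→b b: +{b}
  S via S→C c: +{b}
  S: {b}  A: {c}  B: {a}  C: {b}
round 2: — fixpoint
  S: {b}  A: {c}  B: {a}  C: {b}

FIRST(S) = ["b"]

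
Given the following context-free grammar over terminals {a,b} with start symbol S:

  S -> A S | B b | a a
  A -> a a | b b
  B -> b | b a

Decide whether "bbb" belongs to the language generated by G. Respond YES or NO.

Convert to CNF:
  S -> A S | B T1 | T0 T0
  A -> T0 T0 | T1 T1
  B -> T1 T0 | b
  T0 -> a
  T1 -> b

CYK table (by increasing span):
  [0..0]={B,T1}  "b"  orig:{B}
  [1..1]={B,T1}  "b"  orig:{B}
  [2..2]={B,T1}  "b"  orig:{B}
  [0..1]={A,S}  "bb"
  [1..2]={A,S}  "bb"
  [0..2]=∅  "bbb"

S ∉ T[0,2] ⇒ NO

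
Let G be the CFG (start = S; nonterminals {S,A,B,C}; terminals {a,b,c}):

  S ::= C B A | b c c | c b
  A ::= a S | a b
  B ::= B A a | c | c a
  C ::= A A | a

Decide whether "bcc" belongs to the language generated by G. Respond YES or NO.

Convert to CNF:
  S -> C X4 | T1 X5 | T2 T1
  A -> T0 S | T0 T1
  B -> B X3 | T2 T0 | c
  C -> A A | a
  T0 -> a
  T1 -> b
  T2 -> c
  X3 -> A T0
  X4 -> B A
  X5 -> T2 T2

CYK fill:
  T[0,0] 'b' = {T1}  orig:{}
  T[1,1] 'c' = {B,T2}  orig:{B}
  T[2,2] 'c' = {B,T2}  orig:{B}
  T[0,1] 'bc' = ∅
  T[1,2] 'cc' = {X5}  orig:{}
  T[0,2] 'bcc' = {S}

S ∈ T[0,2] ⇒ YES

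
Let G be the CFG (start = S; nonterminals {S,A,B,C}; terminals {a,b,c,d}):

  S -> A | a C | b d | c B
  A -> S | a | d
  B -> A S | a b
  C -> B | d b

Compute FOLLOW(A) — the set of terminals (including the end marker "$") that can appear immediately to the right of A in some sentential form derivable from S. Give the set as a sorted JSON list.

FIRST iteration:
[1]
  A via A→a: +{a}
  A via A→d: +{d}
  B via B→A S: +{a,d}
  C via C→B: +{a,d}
  S via S→A: +{a,d}
  S via S→b d: +{b}
  S via S→c B: +{c}
  FIRST[S]={a,b,c,d}  FIRST[A]={a,d}  FIRST[B]={a,d}  FIRST[C]={a,d}
[2]
  A via A→S: +{b,c}
  B via B→A S: +{b,c}
  C via C→B: +{b,c}
  FIRST[S]={a,b,c,d}  FIRST[A]={a,b,c,d}  FIRST[B]={a,b,c,d}  FIRST[C]={a,b,c,d}
[3] (stable)
  FIRST[S]={a,b,c,d}  FIRST[A]={a,b,c,d}  FIRST[B]={a,b,c,d}  FIRST[C]={a,b,c,d}

FOLLOW sets:
initialize: $ ∈ FOLLOW(S)
[1]
  B→A S: FOLLOW(A) ⊇ FIRST(S) = {a,b,c,d}; new: +{a,b,c,d}
  S→A: FOLLOW(A) ⊇ FOLLOW(S) ⊇ {$}; new: +{$}
  S→a C: FOLLOW(C) ⊇ FOLLOW(S) ⊇ {$}; new: +{$}
  S→c B: FOLLOW(B) ⊇ FOLLOW(S) ⊇ {$}; new: +{$}
  FOLLOW[S]={$}  FOLLOW[A]={$,a,b,c,d}  FOLLOW[B]={$}  FOLLOW[C]={$}
[2]
  A→S: FOLLOW(S) ⊇ FOLLOW(A) ⊇ {$,a,b,c,d}; new: +{a,b,c,d}
  S→a C: FOLLOW(C) ⊇ FOLLOW(S) ⊇ {$,a,b,c,d}; new: +{a,b,c,d}
  S→c B: FOLLOW(B) ⊇ FOLLOW(S) ⊇ {$,a,b,c,d}; new: +{a,b,c,d}
  FOLLOW[S]={$,a,b,c,d}  FOLLOW[A]={$,a,b,c,d}  FOLLOW[B]={$,a,b,c,d}  FOLLOW[C]={$,a,b,c,d}
[3] done
  FOLLOW[S]={$,a,b,c,d}  FOLLOW[A]={$,a,b,c,d}  FOLLOW[B]={$,a,b,c,d}  FOLLOW[C]={$,a,b,c,d}

FOLLOW(A) = ["$", "a", "b", "c", "d"]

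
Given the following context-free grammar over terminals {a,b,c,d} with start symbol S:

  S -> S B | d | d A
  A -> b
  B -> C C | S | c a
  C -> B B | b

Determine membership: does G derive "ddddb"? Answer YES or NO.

Convert to CNF:
  S -> S B | T2 A | d
  A -> b
  B -> C C | S B | T0 T1 | T2 A | d
  C -> B B | b
  T0 -> c
  T1 -> a
  T2 -> d

CYK table (by increasing span):
  cell(0,0) d: {B,S,T2}  orig:{B,S}
  cell(1,1) d: {B,S,T2}  orig:{B,S}
  cell(2,2) d: {B,S,T2}  orig:{B,S}
  cell(3,3) d: {B,S,T2}  orig:{B,S}
  cell(4,4) b: {A,C}
  cell(0,1) dd: {B,C,S}
  cell(1,2) dd: {B,C,S}
  cell(2,3) dd: {B,C,S}
  cell(3,4) db: {B,S}
  cell(0,2) ddd: {B,C,S}
  cell(1,3) ddd: {B,C,S}
  cell(2,4) ddb: {B,C,S}
  cell(0,3) dddd: {B,C,S}
  cell(1,4) dddb: {B,C,S}
  cell(0,4) ddddb: {B,C,S}

S ∈ T[0,4] ⇒ YES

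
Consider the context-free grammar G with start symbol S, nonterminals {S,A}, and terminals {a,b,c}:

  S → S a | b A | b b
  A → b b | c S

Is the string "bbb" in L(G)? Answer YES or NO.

CNF form of G:
  S -> S T2 | T0 A | T0 T0
  A -> T0 T0 | T1 S
  T0 -> b
  T1 -> c
  T2 -> a

CYK fill:
  T[0,0] 'b' = {T0}  orig:{}
  T[1,1] 'b' = {T0}  orig:{}
  T[2,2] 'b' = {T0}  orig:{}
  T[0,1] 'bb' = {A,S}
  T[1,2] 'bb' = {A,S}
  T[0,2] 'bbb' = {S}

S ∈ T[0,2] ⇒ YES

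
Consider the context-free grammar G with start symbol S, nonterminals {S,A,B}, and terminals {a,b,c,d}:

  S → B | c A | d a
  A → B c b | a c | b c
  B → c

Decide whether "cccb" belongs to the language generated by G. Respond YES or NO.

Convert to CNF:
  S -> T0 A | T3 T2 | c
  A -> B X4 | T1 T0 | T2 T0
  B -> c
  T0 -> c
  T1 -> b
  T2 -> a
  T3 -> d
  X4 -> T0 T1

CYK table (by increasing span):
  T[0,0] 'c' = {B,S,T0}  orig:{B,S}
  T[1,1] 'c' = {B,S,T0}  orig:{B,S}
  T[2,2] 'c' = {B,S,T0}  orig:{B,S}
  T[3,3] 'b' = {T1}  orig:{}
  T[0,1] 'cc' = ∅
  T[1,2] 'cc' = ∅
  T[2,3] 'cb' = {X4}  orig:{}
  T[0,2] 'ccc' = ∅
  T[1,3] 'ccb' = {A}
  T[0,3] 'cccb' = {S}

S ∈ T[0,3] ⇒ YES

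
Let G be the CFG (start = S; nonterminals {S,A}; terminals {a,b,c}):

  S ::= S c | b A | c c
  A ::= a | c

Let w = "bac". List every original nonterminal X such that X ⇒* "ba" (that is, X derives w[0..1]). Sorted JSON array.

Convert to CNF:
  S -> S T0 | T0 T0 | T1 A
  A -> a | c
  T0 -> c
  T1 -> b

Fill CYK table bottom-up, restricted to cells inside w[0..1]:
  [0..0]={T1}  "b"  orig:{}
  [1..1]={A}  "a"
  [0..1]={S}  "ba"

Original NTs in T[0,1] deriving "ba": ["S"]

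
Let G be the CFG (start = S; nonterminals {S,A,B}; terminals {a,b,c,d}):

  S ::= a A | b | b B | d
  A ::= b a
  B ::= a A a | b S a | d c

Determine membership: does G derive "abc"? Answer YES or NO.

CNF form of G:
  S -> T0 B | T1 A | b | d
  A -> T0 T1
  B -> T0 X5 | T1 X4 | T2 T3
  T0 -> b
  T1 -> a
  T2 -> d
  T3 -> c
  X4 -> A T1
  X5 -> S T1

CYK fill:
  [0..0]={T1}  "a"  orig:{}
  [1..1]={S,T0}  "b"  orig:{S}
  [2..2]={T3}  "c"  orig:{}
  [0..1]=∅  "ab"
  [1..2]=∅  "bc"
  [0..2]=∅  "abc"

S ∉ T[0,2] ⇒ NO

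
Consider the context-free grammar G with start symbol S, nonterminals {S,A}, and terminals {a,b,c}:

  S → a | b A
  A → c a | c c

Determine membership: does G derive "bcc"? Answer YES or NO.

CNF form of G:
  S -> T2 A | a
  A -> T0 T0 | T0 T1
  T0 -> c
  T1 -> a
  T2 -> b

Fill CYK table bottom-up:
  T[0,0] 'b' = {T2}  orig:{}
  T[1,1] 'c' = {T0}  orig:{}
  T[2,2] 'c' = {T0}  orig:{}
  T[0,1] 'bc' = ∅
  T[1,2] 'cc' = {A}
  T[0,2] 'bcc' = {S}

S ∈ T[0,2] ⇒ YES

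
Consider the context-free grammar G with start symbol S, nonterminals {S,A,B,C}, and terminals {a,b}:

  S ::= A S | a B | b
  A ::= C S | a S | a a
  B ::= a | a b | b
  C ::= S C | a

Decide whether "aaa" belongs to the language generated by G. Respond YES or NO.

CNF form of G:
  S -> A S | T0 B | b
  A -> C S | T0 S | T0 T0
  B -> T0 T1 | a | b
  C -> S C | a
  T0 -> a
  T1 -> b

CYK fill:
  T[0,0] 'a' = {B,C,T0}  orig:{B,C}
  T[1,1] 'a' = {B,C,T0}  orig:{B,C}
  T[2,2] 'a' = {B,C,T0}  orig:{B,C}
  T[0,1] 'aa' = {A,S}
  T[1,2] 'aa' = {A,S}
  T[0,2] 'aaa' = {A,C}

S ∉ T[0,2] ⇒ NO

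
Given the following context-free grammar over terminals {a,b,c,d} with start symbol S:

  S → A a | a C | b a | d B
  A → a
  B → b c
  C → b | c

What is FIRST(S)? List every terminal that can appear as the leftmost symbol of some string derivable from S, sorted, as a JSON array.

FIRST sets, iterate to fixpoint:
[1]
  A via A→a: +{a}
  B via B→b c: +{b}
  C via C→b: +{b}
  C via C→c: +{c}
  S via S→A a: +{a}
  S via S→b a: +{b}
  S via S→d B: +{d}
  S: {a,b,d}  A: {a}  B: {b}  C: {b,c}
[2] (no change)
  S: {a,b,d}  A: {a}  B: {b}  C: {b,c}

FIRST(S) = ["a", "b", "d"]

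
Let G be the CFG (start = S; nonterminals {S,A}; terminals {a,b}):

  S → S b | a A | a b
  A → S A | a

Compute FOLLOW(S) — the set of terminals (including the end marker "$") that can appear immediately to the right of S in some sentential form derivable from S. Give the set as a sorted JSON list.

Compute FIRST by fixpoint:
iter 1:
  A via A→a: +{a}
  S via S→a A: +{a}
  FIRST[S]={a}  FIRST[A]={a}
iter 2: done
  FIRST[S]={a}  FIRST[A]={a}

FOLLOW iteration:
seed FOLLOW(S) with $
[1]
  A→S A: FOLLOW(S) ⊇ FIRST(A) = {a}; new: +{a}
  S→S b: FOLLOW(S) ⊇ FIRST(b) = {b}; new: +{b}
  S→a A: FOLLOW(A) ⊇ FOLLOW(S) ⊇ {$,a,b}; new: +{$,a,b}
  FOLLOW[S]={$,a,b}  FOLLOW[A]={$,a,b}
[2] — fixpoint
  FOLLOW[S]={$,a,b}  FOLLOW[A]={$,a,b}

FOLLOW(S) = ["$", "a", "b"]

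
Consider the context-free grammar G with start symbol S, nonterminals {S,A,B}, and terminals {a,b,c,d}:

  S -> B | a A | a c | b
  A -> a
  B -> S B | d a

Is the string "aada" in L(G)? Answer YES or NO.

Convert to CNF:
  S -> S B | T0 T1 | T1 A | T1 T2 | b
  A -> a
  B -> S B | T0 T1
  T0 -> d
  T1 -> a
  T2 -> c

Fill CYK table bottom-up:
  [0..0]={A,T1}  "a"  orig:{A}
  [1..1]={A,T1}  "a"  orig:{A}
  [2..2]={T0}  "d"  orig:{}
  [3..3]={A,T1}  "a"  orig:{A}
  [0..1]={S}  "aa"
  [1..2]=∅  "ad"
  [2..3]={B,S}  "da"
  [0..2]=∅  "aad"
  [1..3]=∅  "ada"
  [0..3]={B,S}  "aada"

S ∈ T[0,3] ⇒ YES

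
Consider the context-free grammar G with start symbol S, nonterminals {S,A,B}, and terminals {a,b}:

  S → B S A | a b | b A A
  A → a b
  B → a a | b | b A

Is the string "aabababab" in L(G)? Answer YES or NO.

CNF form of G:
  S -> B X2 | T0 T1 | T1 X3
  A -> T0 T1
  B -> T0 T0 | T1 A | b
  T0 -> a
  T1 -> b
  X2 -> S A
  X3 -> A A

CYK table (by increasing span):
  cell(0,0) a: {T0}  orig:{}
  cell(1,1) a: {T0}  orig:{}
  cell(2,2) b: {B,T1}  orig:{B}
  cell(3,3) a: {T0}  orig:{}
  cell(4,4) b: {B,T1}  orig:{B}
  cell(5,5) a: {T0}  orig:{}
  cell(6,6) b: {B,T1}  orig:{B}
  cell(7,7) a: {T0}  orig:{}
  cell(8,8) b: {B,T1}  orig:{B}
  cell(0,1) aa: {B}
  cell(1,2) ab: {A,S}
  cell(2,3) ba: ∅
  cell(3,4) ab: {A,S}
  cell(4,5) ba: ∅
  cell(5,6) ab: {A,S}
  cell(6,7) ba: ∅
  cell(7,8) ab: {A,S}
  cell(0,2) aab: ∅
  cell(1,3) aba: ∅
  cell(2,4) bab: {B}
  cell(3,5) aba: ∅
  cell(4,6) bab: {B}
  cell(5,7) aba: ∅
  cell(6,8) bab: {B}
  cell(0,3) aaba: ∅
  cell(1,4) abab: {X2,X3}  orig:{}
  cell(2,5) baba: ∅
  cell(3,6) abab: {X2,X3}  orig:{}
  cell(4,7) baba: ∅
  cell(5,8) abab: {X2,X3}  orig:{}
  cell(0,4) aabab: ∅
  cell(1,5) ababa: ∅
  cell(2,6) babab: {S}
  cell(3,7) ababa: ∅
  cell(4,8) babab: {S}
  cell(0,5) aababa: ∅
  cell(1,6) ababab: ∅
  cell(2,7) bababa: ∅
  cell(3,8) ababab: ∅
  cell(0,6) aababab: ∅
  cell(1,7) abababa: ∅
  cell(2,8) bababab: {S,X2}  orig:{S}
  cell(0,7) aabababa: ∅
  cell(1,8) abababab: ∅
  cell(0,8) aabababab: {S}

S ∈ T[0,8] ⇒ YES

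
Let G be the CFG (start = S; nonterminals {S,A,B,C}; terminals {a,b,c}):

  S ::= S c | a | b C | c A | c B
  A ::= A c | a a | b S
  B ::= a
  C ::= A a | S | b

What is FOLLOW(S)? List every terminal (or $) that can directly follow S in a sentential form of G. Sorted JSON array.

FIRST sets, iterate to fixpoint:
iter 1:
  A via A→a a: +{a}
  A via A→b S: +{b}
  B via B→a: +{a}
  C via C→A a: +{a,b}
  S via S→a: +{a}
  S via S→b C: +{b}
  S via S→c A: +{c}
  FIRST[S]={a,b,c}  FIRST[A]={a,b}  FIRST[B]={a}  FIRST[C]={a,b}
iter 2:
  C via C→S: +{c}
  FIRST[S]={a,b,c}  FIRST[A]={a,b}  FIRST[B]={a}  FIRST[C]={a,b,c}
iter 3: (stable)
  FIRST[S]={a,b,c}  FIRST[A]={a,b}  FIRST[B]={a}  FIRST[C]={a,b,c}

FOLLOW iteration:
seed FOLLOW(S) with $
[1]
  A→A c: FOLLOW(A) ⊇ FIRST(c) = {c}; new: +{c}
  A→b S: FOLLOW(S) ⊇ FOLLOW(A) ⊇ {c}; new: +{c}
  C→A a: FOLLOW(A) ⊇ FIRST(a) = {a}; new: +{a}
  S→b C: FOLLOW(C) ⊇ FOLLOW(S) ⊇ {$,c}; new: +{$,c}
  S→c A: FOLLOW(A) ⊇ FOLLOW(S) ⊇ {$,c}; new: +{$}
  S→c B: FOLLOW(B) ⊇ FOLLOW(S) ⊇ {$,c}; new: +{$,c}
  FOLLOW[S]={$,c}  FOLLOW[A]={$,a,c}  FOLLOW[B]={$,c}  FOLLOW[C]={$,c}
[2]
  A→b S: FOLLOW(S) ⊇ FOLLOW(A) ⊇ {$,a,c}; new: +{a}
  S→b C: FOLLOW(C) ⊇ FOLLOW(S) ⊇ {$,a,c}; new: +{a}
  S→c B: FOLLOW(B) ⊇ FOLLOW(S) ⊇ {$,a,c}; new: +{a}
  FOLLOW[S]={$,a,c}  FOLLOW[A]={$,a,c}  FOLLOW[B]={$,a,c}  FOLLOW[C]={$,a,c}
[3] (stable)
  FOLLOW[S]={$,a,c}  FOLLOW[A]={$,a,c}  FOLLOW[B]={$,a,c}  FOLLOW[C]={$,a,c}

FOLLOW(S) = ["$", "a", "c"]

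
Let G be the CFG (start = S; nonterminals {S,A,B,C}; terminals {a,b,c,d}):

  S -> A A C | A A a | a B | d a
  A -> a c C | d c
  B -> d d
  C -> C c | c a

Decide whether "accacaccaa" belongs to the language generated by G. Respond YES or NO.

CNF form of G:
  S -> A X4 | A X5 | T0 B | T2 T0
  A -> T0 X3 | T2 T1
  B -> T2 T2
  C -> C T1 | T1 T0
  T0 -> a
  T1 -> c
  T2 -> d
  X3 -> T1 C
  X4 -> A C
  X5 -> A T0

Fill CYK table bottom-up:
  cell(0,0) a: {T0}  orig:{}
  cell(1,1) c: {T1}  orig:{}
  cell(2,2) c: {T1}  orig:{}
  cell(3,3) a: {T0}  orig:{}
  cell(4,4) c: {T1}  orig:{}
  cell(5,5) a: {T0}  orig:{}
  cell(6,6) c: {T1}  orig:{}
  cell(7,7) c: {T1}  orig:{}
  cell(8,8) a: {T0}  orig:{}
  cell(9,9) a: {T0}  orig:{}
  cell(0,1) ac: ∅
  cell(1,2) cc: ∅
  cell(2,3) ca: {C}
  cell(3,4) ac: ∅
  cell(4,5) ca: {C}
  cell(5,6) ac: ∅
  cell(6,7) cc: ∅
  cell(7,8) ca: {C}
  cell(8,9) aa: ∅
  cell(0,2) acc: ∅
  cell(1,3) cca: {X3}  orig:{}
  cell(2,4) cac: {C}
  cell(3,5) aca: ∅
  cell(4,6) cac: {C}
  cell(5,7) acc: ∅
  cell(6,8) cca: {X3}  orig:{}
  cell(7,9) caa: ∅
  cell(0,3) acca: {A}
  cell(1,4) ccac: {X3}  orig:{}
  cell(2,5) caca: ∅
  cell(3,6) acac: ∅
  cell(4,7) cacc: {C}
  cell(5,8) acca: {A}
  cell(6,9) ccaa: ∅
  cell(0,4) accac: {A}
  cell(1,5) ccaca: ∅
  cell(2,6) cacac: ∅
  cell(3,7) acacc: ∅
  cell(4,8) cacca: ∅
  cell(5,9) accaa: {X5}  orig:{}
  cell(0,5) accaca: {X4,X5}  orig:{}
  cell(1,6) ccacac: ∅
  cell(2,7) cacacc: ∅
  cell(3,8) acacca: ∅
  cell(4,9) caccaa: ∅
  cell(0,6) accacac: {X4}  orig:{}
  cell(1,7) ccacacc: ∅
  cell(2,8) cacacca: ∅
  cell(3,9) acaccaa: ∅
  cell(0,7) accacacc: {X4}  orig:{}
  cell(1,8) ccacacca: ∅
  cell(2,9) cacaccaa: ∅
  cell(0,8) accacacca: ∅
  cell(1,9) ccacaccaa: ∅
  cell(0,9) accacaccaa: {S}

S ∈ T[0,9] ⇒ YES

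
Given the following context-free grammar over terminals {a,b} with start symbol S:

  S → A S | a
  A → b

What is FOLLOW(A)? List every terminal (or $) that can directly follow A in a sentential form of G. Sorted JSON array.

FIRST sets, iterate to fixpoint:
pass 1:
  A via A→b: +{b}
  S via S→A S: +{b}
  S via S→a: +{a}
  FIRST[S]={a,b}  FIRST[A]={b}
pass 2: — fixpoint
  FIRST[S]={a,b}  FIRST[A]={b}

Compute FOLLOW by fixpoint:
seed FOLLOW(S) with $
[1]
  S→A S: FOLLOW(A) ⊇ FIRST(S) = {a,b}; new: +{a,b}
  S: {$}  A: {a,b}
[2] done
  S: {$}  A: {a,b}

FOLLOW(A) = ["a", "b"]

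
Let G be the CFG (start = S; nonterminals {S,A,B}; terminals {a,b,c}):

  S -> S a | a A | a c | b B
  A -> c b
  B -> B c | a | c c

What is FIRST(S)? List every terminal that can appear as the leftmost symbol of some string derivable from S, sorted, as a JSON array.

Compute FIRST by fixpoint:
iter 1:
  A via A→c b: +{c}
  B via B→a: +{a}
  B via B→c c: +{c}
  S via S→a A: +{a}
  S via S→b B: +{b}
  FIRST[S]={a,b}  FIRST[A]={c}  FIRST[B]={a,c}
iter 2: — fixpoint
  FIRST[S]={a,b}  FIRST[A]={c}  FIRST[B]={a,c}

FIRST(S) = ["a", "b"]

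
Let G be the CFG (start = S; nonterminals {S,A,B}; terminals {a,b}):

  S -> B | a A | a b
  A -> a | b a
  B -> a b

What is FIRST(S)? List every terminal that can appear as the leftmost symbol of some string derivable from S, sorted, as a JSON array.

Compute FIRST by fixpoint:
[1]
  A via A→a: +{a}
  A via A→b a: +{b}
  B via B→a b: +{a}
  S via S→B: +{a}
  FIRST[S]={a}  FIRST[A]={a,b}  FIRST[B]={a}
[2] (no change)
  FIRST[S]={a}  FIRST[A]={a,b}  FIRST[B]={a}

FIRST(S) = ["a"]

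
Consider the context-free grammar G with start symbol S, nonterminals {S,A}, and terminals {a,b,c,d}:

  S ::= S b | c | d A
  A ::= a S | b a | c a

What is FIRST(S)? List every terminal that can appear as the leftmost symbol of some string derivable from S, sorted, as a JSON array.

Compute FIRST by fixpoint:
pass 1:
  A via A→a S: +{a}
  A via A→b a: +{b}
  A via A→c a: +{c}
  S via S→c: +{c}
  S via S→d A: +{d}
  FIRST[S]={c,d}  FIRST[A]={a,b,c}
pass 2: (stable)
  FIRST[S]={c,d}  FIRST[A]={a,b,c}

FIRST(S) = ["c", "d"]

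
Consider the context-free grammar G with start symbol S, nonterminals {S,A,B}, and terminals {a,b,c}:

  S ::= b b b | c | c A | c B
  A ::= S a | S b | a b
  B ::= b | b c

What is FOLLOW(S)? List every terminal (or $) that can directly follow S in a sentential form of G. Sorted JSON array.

Compute FIRST by fixpoint:
pass 1:
  A via A→a b: +{a}
  B via B→b: +{b}
  S via S→b b b: +{b}
  S via S→c: +{c}
  FIRST[S]={b,c}  FIRST[A]={a}  FIRST[B]={b}
pass 2:
  A via A→S a: +{b,c}
  FIRST[S]={b,c}  FIRST[A]={a,b,c}  FIRST[B]={b}
pass 3: done
  FIRST[S]={b,c}  FIRST[A]={a,b,c}  FIRST[B]={b}

FOLLOW iteration:
seed FOLLOW(S) with $
iter 1:
  A→S a: FOLLOW(S) ⊇ FIRST(a) = {a}; new: +{a}
  A→S b: FOLLOW(S) ⊇ FIRST(b) = {b}; new: +{b}
  S→c A: FOLLOW(A) ⊇ FOLLOW(S) ⊇ {$,a,b}; new: +{$,a,b}
  S→c B: FOLLOW(B) ⊇ FOLLOW(S) ⊇ {$,a,b}; new: +{$,a,b}
  FOLLOW(S)={$,a,b}  FOLLOW(A)={$,a,b}  FOLLOW(B)={$,a,b}
iter 2: — fixpoint
  FOLLOW(S)={$,a,b}  FOLLOW(A)={$,a,b}  FOLLOW(B)={$,a,b}

FOLLOW(S) = ["$", "a", "b"]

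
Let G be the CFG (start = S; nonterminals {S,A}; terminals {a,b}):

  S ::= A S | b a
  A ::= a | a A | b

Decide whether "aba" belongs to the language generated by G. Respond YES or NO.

CNF form of G:
  S -> A S | T1 T0
  A -> T0 A | a | b
  T0 -> a
  T1 -> b

Fill CYK table bottom-up:
  [0..0]={A,T0}  "a"  orig:{A}
  [1..1]={A,T1}  "b"  orig:{A}
  [2..2]={A,T0}  "a"  orig:{A}
  [0..1]={A}  "ab"
  [1..2]={S}  "ba"
  [0..2]={S}  "aba"

S ∈ T[0,2] ⇒ YES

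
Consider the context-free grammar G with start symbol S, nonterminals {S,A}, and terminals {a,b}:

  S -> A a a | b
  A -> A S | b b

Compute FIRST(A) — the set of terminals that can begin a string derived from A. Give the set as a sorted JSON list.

FIRST iteration:
[1]
  A via A→b b: +{b}
  S via S→A a a: +{b}
  FIRST(S)={b}  FIRST(A)={b}
[2] (stable)
  FIRST(S)={b}  FIRST(A)={b}

FIRST(A) = ["b"]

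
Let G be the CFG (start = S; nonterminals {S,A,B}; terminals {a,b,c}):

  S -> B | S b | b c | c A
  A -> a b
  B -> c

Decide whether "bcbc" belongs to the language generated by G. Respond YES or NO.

CNF form of G:
  S -> S T1 | T1 T2 | T2 A | c
  A -> T0 T1
  B -> c
  T0 -> a
  T1 -> b
  T2 -> c

CYK table (by increasing span):
  cell(0,0) b: {T1}  orig:{}
  cell(1,1) c: {B,S,T2}  orig:{B,S}
  cell(2,2) b: {T1}  orig:{}
  cell(3,3) c: {B,S,T2}  orig:{B,S}
  cell(0,1) bc: {S}
  cell(1,2) cb: {S}
  cell(2,3) bc: {S}
  cell(0,2) bcb: {S}
  cell(1,3) cbc: ∅
  cell(0,3) bcbc: ∅

S ∉ T[0,3] ⇒ NO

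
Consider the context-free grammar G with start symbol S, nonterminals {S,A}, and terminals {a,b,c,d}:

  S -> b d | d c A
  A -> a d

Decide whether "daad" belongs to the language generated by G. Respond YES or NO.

Convert to CNF:
  S -> T1 X4 | T2 T1
  A -> T0 T1
  T0 -> a
  T1 -> d
  T2 -> b
  T3 -> c
  X4 -> T3 A

CYK fill:
  cell(0,0) d: {T1}  orig:{}
  cell(1,1) a: {T0}  orig:{}
  cell(2,2) a: {T0}  orig:{}
  cell(3,3) d: {T1}  orig:{}
  cell(0,1) da: ∅
  cell(1,2) aa: ∅
  cell(2,3) ad: {A}
  cell(0,2) daa: ∅
  cell(1,3) aad: ∅
  cell(0,3) daad: ∅

S ∉ T[0,3] ⇒ NO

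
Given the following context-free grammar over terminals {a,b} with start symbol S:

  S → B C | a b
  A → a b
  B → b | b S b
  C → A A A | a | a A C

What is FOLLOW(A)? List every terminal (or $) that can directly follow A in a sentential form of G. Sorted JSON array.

FIRST iteration:
pass 1:
  A via A→a b: +{a}
  B via B→b: +{b}
  C via C→A A A: +{a}
  S via S→B C: +{b}
  S via S→a b: +{a}
  S: {a,b}  A: {a}  B: {b}  C: {a}
pass 2: done
  S: {a,b}  A: {a}  B: {b}  C: {a}

FOLLOW iteration:
FOLLOW(S) := {$}
[1]
  B→b S b: FOLLOW(S) ⊇ FIRST(b) = {b}; new: +{b}
  C→A A A: FOLLOW(A) ⊇ FIRST(A) = {a}; new: +{a}
  S→B C: FOLLOW(B) ⊇ FIRST(C) = {a}; new: +{a}
  S→B C: FOLLOW(C) ⊇ FOLLOW(S) ⊇ {$,b}; new: +{$,b}
  FOLLOW(S)={$,b}  FOLLOW(A)={a}  FOLLOW(B)={a}  FOLLOW(C)={$,b}
[2]
  C→A A A: FOLLOW(A) ⊇ FOLLOW(C) ⊇ {$,b}; new: +{$,b}
  FOLLOW(S)={$,b}  FOLLOW(A)={$,a,b}  FOLLOW(B)={a}  FOLLOW(C)={$,b}
[3] — fixpoint
  FOLLOW(S)={$,b}  FOLLOW(A)={$,a,b}  FOLLOW(B)={a}  FOLLOW(C)={$,b}

FOLLOW(A) = ["$", "a", "b"]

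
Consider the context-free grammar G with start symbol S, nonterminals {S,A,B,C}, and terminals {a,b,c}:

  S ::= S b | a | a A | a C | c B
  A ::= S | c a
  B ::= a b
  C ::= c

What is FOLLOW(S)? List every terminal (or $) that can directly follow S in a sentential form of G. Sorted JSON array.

Compute FIRST by fixpoint:
round 1:
  A via A→c a: +{c}
  B via B→a b: +{a}
  C via C→c: +{c}
  S via S→a: +{a}
  S via S→c B: +{c}
  FIRST[S]={a,c}  FIRST[A]={c}  FIRST[B]={a}  FIRST[C]={c}
round 2:
  A via A→S: +{a}
  FIRST[S]={a,c}  FIRST[A]={a,c}  FIRST[B]={a}  FIRST[C]={c}
round 3: — fixpoint
  FIRST[S]={a,c}  FIRST[A]={a,c}  FIRST[B]={a}  FIRST[C]={c}

Compute FOLLOW by fixpoint:
initialize: $ ∈ FOLLOW(S)
pass 1:
  S→S b: FOLLOW(S) ⊇ FIRST(b) = {b}; new: +{b}
  S→a A: FOLLOW(A) ⊇ FOLLOW(S) ⊇ {$,b}; new: +{$,b}
  S→a C: FOLLOW(C) ⊇ FOLLOW(S) ⊇ {$,b}; new: +{$,b}
  S→c B: FOLLOW(B) ⊇ FOLLOW(S) ⊇ {$,b}; new: +{$,b}
  FOLLOW(S)={$,b}  FOLLOW(A)={$,b}  FOLLOW(B)={$,b}  FOLLOW(C)={$,b}
pass 2: (no change)
  FOLLOW(S)={$,b}  FOLLOW(A)={$,b}  FOLLOW(B)={$,b}  FOLLOW(C)={$,b}

FOLLOW(S) = ["$", "b"]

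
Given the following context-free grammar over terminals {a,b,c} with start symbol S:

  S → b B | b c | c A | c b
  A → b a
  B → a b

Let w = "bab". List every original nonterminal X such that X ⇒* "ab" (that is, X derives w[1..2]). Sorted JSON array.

Convert to CNF:
  S -> T0 B | T0 T2 | T2 A | T2 T0
  A -> T0 T1
  B -> T1 T0
  T0 -> b
  T1 -> a
  T2 -> c

CYK fill (cells [i..j] with 1 ≤ i ≤ j ≤ 2 only):
  [1..1]={T1}  "a"  orig:{}
  [2..2]={T0}  "b"  orig:{}
  [1..2]={B}  "ab"

Original NTs in T[1,2] deriving "ab": ["B"]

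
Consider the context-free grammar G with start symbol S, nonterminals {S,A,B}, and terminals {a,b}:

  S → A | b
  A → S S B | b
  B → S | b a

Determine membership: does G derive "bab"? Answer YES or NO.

CNF form of G:
  S -> S X4 | b
  A -> S X2 | b
  B -> S X3 | T0 T1 | b
  T0 -> b
  T1 -> a
  X2 -> S B
  X3 -> S B
  X4 -> S B

CYK fill:
  cell(0,0) b: {A,B,S,T0}  orig:{A,B,S}
  cell(1,1) a: {T1}  orig:{}
  cell(2,2) b: {A,B,S,T0}  orig:{A,B,S}
  cell(0,1) ba: {B}
  cell(1,2) ab: ∅
  cell(0,2) bab: ∅

S ∉ T[0,2] ⇒ NO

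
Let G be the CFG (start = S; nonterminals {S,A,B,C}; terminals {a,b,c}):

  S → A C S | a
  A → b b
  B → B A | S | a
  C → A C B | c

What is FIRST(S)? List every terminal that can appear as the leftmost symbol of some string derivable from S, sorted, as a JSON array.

FIRST sets, iterate to fixpoint:
iter 1:
  A via A→b b: +{b}
  B via B→a: +{a}
  C via C→A C B: +{b}
  C via C→c: +{c}
  S via S→A C S: +{b}
  S via S→a: +{a}
  S: {a,b}  A: {b}  B: {a}  C: {b,c}
iter 2:
  B via B→S: +{b}
  S: {a,b}  A: {b}  B: {a,b}  C: {b,c}
iter 3: done
  S: {a,b}  A: {b}  B: {a,b}  C: {b,c}

FIRST(S) = ["a", "b"]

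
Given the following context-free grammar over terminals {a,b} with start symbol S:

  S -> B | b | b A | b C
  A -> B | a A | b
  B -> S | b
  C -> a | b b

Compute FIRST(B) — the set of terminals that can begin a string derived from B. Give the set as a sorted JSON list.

Compute FIRST by fixpoint:
pass 1:
  A via A→a A: +{a}
  A via A→b: +{b}
  B via B→b: +{b}
  C via C→a: +{a}
  C via C→b b: +{b}
  S via S→B: +{b}
  FIRST[S]={b}  FIRST[A]={a,b}  FIRST[B]={b}  FIRST[C]={a,b}
pass 2: (stable)
  FIRST[S]={b}  FIRST[A]={a,b}  FIRST[B]={b}  FIRST[C]={a,b}

FIRST(B) = ["b"]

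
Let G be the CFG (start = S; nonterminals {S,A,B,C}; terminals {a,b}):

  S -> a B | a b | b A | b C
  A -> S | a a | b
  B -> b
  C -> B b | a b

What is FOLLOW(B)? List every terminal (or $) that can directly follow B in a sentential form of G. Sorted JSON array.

FIRST sets, iterate to fixpoint:
pass 1:
  A via A→a a: +{a}
  A via A→b: +{b}
  B via B→b: +{b}
  C via C→B b: +{b}
  C via C→a b: +{a}
  S via S→a B: +{a}
  S via S→b A: +{b}
  FIRST(S)={a,b}  FIRST(A)={a,b}  FIRST(B)={b}  FIRST(C)={a,b}
pass 2: (no change)
  FIRST(S)={a,b}  FIRST(A)={a,b}  FIRST(B)={b}  FIRST(C)={a,b}

FOLLOW sets:
initialize: $ ∈ FOLLOW(S)
iter 1:
  C→B b: FOLLOW(B) ⊇ FIRST(b) = {b}; new: +{b}
  S→a B: FOLLOW(B) ⊇ FOLLOW(S) ⊇ {$}; new: +{$}
  S→b A: FOLLOW(A) ⊇ FOLLOW(S) ⊇ {$}; new: +{$}
  S→b C: FOLLOW(C) ⊇ FOLLOW(S) ⊇ {$}; new: +{$}
  FOLLOW[S]={$}  FOLLOW[A]={$}  FOLLOW[B]={$,b}  FOLLOW[C]={$}
iter 2: done
  FOLLOW[S]={$}  FOLLOW[A]={$}  FOLLOW[B]={$,b}  FOLLOW[C]={$}

FOLLOW(B) = ["$", "b"]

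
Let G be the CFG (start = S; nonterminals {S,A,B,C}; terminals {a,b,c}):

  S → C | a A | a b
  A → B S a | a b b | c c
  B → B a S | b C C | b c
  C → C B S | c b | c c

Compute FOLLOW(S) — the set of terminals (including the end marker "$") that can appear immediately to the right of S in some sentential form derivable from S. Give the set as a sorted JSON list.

Compute FIRST by fixpoint:
pass 1:
  A via A→a b b: +{a}
  A via A→c c: +{c}
  B via B→b C C: +{b}
  C via C→c b: +{c}
  S via S→C: +{c}
  S via S→a A: +{a}
  FIRST[S]={a,c}  FIRST[A]={a,c}  FIRST[B]={b}  FIRST[C]={c}
pass 2:
  A via A→B S a: +{b}
  FIRST[S]={a,c}  FIRST[A]={a,b,c}  FIRST[B]={b}  FIRST[C]={c}
pass 3: (stable)
  FIRST[S]={a,c}  FIRST[A]={a,b,c}  FIRST[B]={b}  FIRST[C]={c}

FOLLOW iteration:
initialize: $ ∈ FOLLOW(S)
iter 1:
  A→B S a: FOLLOW(B) ⊇ FIRST(S) = {a,c}; new: +{a,c}
  A→B S a: FOLLOW(S) ⊇ FIRST(a) = {a}; new: +{a}
  B→B a S: FOLLOW(S) ⊇ FOLLOW(B) ⊇ {a,c}; new: +{c}
  B→b C C: FOLLOW(C) ⊇ FIRST(C) = {c}; new: +{c}
  B→b C C: FOLLOW(C) ⊇ FOLLOW(B) ⊇ {a,c}; new: +{a}
  C→C B S: FOLLOW(C) ⊇ FIRST(B) = {b}; new: +{b}
  C→C B S: FOLLOW(S) ⊇ FOLLOW(C) ⊇ {a,b,c}; new: +{b}
  S→C: FOLLOW(C) ⊇ FOLLOW(S) ⊇ {$,a,b,c}; new: +{$}
  S→a A: FOLLOW(A) ⊇ FOLLOW(S) ⊇ {$,a,b,c}; new: +{$,a,b,c}
  FOLLOW[S]={$,a,b,c}  FOLLOW[A]={$,a,b,c}  FOLLOW[B]={a,c}  FOLLOW[C]={$,a,b,c}
iter 2: (stable)
  FOLLOW[S]={$,a,b,c}  FOLLOW[A]={$,a,b,c}  FOLLOW[B]={a,c}  FOLLOW[C]={$,a,b,c}

FOLLOW(S) = ["$", "a", "b", "c"]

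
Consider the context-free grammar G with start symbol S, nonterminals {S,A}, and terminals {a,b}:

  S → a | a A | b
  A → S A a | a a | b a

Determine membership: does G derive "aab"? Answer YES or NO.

Convert to CNF:
  S -> T0 A | a | b
  A -> S X2 | T0 T0 | T1 T0
  T0 -> a
  T1 -> b
  X2 -> A T0

CYK table (by increasing span):
  cell(0,0) a: {S,T0}  orig:{S}
  cell(1,1) a: {S,T0}  orig:{S}
  cell(2,2) b: {S,T1}  orig:{S}
  cell(0,1) aa: {A}
  cell(1,2) ab: ∅
  cell(0,2) aab: ∅

S ∉ T[0,2] ⇒ NO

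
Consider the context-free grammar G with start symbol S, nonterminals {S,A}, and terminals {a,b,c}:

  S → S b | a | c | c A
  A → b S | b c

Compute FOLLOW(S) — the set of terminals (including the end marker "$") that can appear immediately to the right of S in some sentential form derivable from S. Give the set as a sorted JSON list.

Compute FIRST by fixpoint:
[1]
  A via A→b S: +{b}
  S via S→a: +{a}
  S via S→c: +{c}
  FIRST[S]={a,c}  FIRST[A]={b}
[2] done
  FIRST[S]={a,c}  FIRST[A]={b}

Compute FOLLOW by fixpoint:
initialize: $ ∈ FOLLOW(S)
iter 1:
  S→S b: FOLLOW(S) ⊇ FIRST(b) = {b}; new: +{b}
  S→c A: FOLLOW(A) ⊇ FOLLOW(S) ⊇ {$,b}; new: +{$,b}
  FOLLOW[S]={$,b}  FOLLOW[A]={$,b}
iter 2: done
  FOLLOW[S]={$,b}  FOLLOW[A]={$,b}

FOLLOW(S) = ["$", "b"]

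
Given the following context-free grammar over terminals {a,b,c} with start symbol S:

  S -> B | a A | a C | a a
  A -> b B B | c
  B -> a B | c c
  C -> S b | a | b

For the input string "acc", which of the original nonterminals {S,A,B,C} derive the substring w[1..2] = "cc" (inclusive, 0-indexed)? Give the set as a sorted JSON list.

Convert to CNF:
  S -> T1 A | T1 B | T1 C | T1 T1 | T2 T2
  A -> T0 X3 | c
  B -> T1 B | T2 T2
  C -> S T0 | a | b
  T0 -> b
  T1 -> a
  T2 -> c
  X3 -> B B

CYK table (by increasing span), restricted to cells inside w[1..2]:
  cell(1,1) c: {A,T2}  orig:{A}
  cell(2,2) c: {A,T2}  orig:{A}
  cell(1,2) cc: {B,S}

Original NTs in T[1,2] deriving "cc": ["B", "S"]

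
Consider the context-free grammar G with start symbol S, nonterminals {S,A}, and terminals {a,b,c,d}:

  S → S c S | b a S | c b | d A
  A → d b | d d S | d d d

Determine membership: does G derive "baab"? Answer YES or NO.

Convert to CNF:
  S -> S X6 | T0 A | T1 X7 | T2 T1
  A -> T0 T1 | T0 X4 | T0 X5
  T0 -> d
  T1 -> b
  T2 -> c
  T3 -> a
  X4 -> T0 S
  X5 -> T0 T0
  X6 -> T2 S
  X7 -> T3 S

Fill CYK table bottom-up:
  T[0,0] 'b' = {T1}  orig:{}
  T[1,1] 'a' = {T3}  orig:{}
  T[2,2] 'a' = {T3}  orig:{}
  T[3,3] 'b' = {T1}  orig:{}
  T[0,1] 'ba' = ∅
  T[1,2] 'aa' = ∅
  T[2,3] 'ab' = ∅
  T[0,2] 'baa' = ∅
  T[1,3] 'aab' = ∅
  T[0,3] 'baab' = ∅

S ∉ T[0,3] ⇒ NO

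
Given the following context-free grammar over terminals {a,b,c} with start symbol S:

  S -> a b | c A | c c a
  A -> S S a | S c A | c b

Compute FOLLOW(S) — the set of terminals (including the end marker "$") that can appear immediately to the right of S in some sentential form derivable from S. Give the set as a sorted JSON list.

FIRST sets, iterate to fixpoint:
round 1:
  A via A→c b: +{c}
  S via S→a b: +{a}
  S via S→c A: +{c}
  FIRST[S]={a,c}  FIRST[A]={c}
round 2:
  A via A→S S a: +{a}
  FIRST[S]={a,c}  FIRST[A]={a,c}
round 3: — fixpoint
  FIRST[S]={a,c}  FIRST[A]={a,c}

FOLLOW sets:
initialize: $ ∈ FOLLOW(S)
[1]
  A→S S a: FOLLOW(S) ⊇ FIRST(S) = {a,c}; new: +{a,c}
  S→c A: FOLLOW(A) ⊇ FOLLOW(S) ⊇ {$,a,c}; new: +{$,a,c}
  FOLLOW(S)={$,a,c}  FOLLOW(A)={$,a,c}
[2] (no change)
  FOLLOW(S)={$,a,c}  FOLLOW(A)={$,a,c}

FOLLOW(S) = ["$", "a", "c"]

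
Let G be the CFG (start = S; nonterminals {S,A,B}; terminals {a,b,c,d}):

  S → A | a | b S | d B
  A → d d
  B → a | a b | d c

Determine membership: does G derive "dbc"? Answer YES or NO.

Convert to CNF:
  S -> T0 B | T0 T0 | T2 S | a
  A -> T0 T0
  B -> T0 T3 | T1 T2 | a
  T0 -> d
  T1 -> a
  T2 -> b
  T3 -> c

Fill CYK table bottom-up:
  T[0,0] 'd' = {T0}  orig:{}
  T[1,1] 'b' = {T2}  orig:{}
  T[2,2] 'c' = {T3}  orig:{}
  T[0,1] 'db' = ∅
  T[1,2] 'bc' = ∅
  T[0,2] 'dbc' = ∅

S ∉ T[0,2] ⇒ NO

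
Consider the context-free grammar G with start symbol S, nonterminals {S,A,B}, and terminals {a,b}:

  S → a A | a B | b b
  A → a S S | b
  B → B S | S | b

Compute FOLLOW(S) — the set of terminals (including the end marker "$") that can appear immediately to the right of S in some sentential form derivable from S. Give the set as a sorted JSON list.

FIRST sets, iterate to fixpoint:
round 1:
  A via A→a S S: +{a}
  A via A→b: +{b}
  B via B→b: +{b}
  S via S→a A: +{a}
  S via S→b b: +{b}
  S: {a,b}  A: {a,b}  B: {b}
round 2:
  B via B→S: +{a}
  S: {a,b}  A: {a,b}  B: {a,b}
round 3: (stable)
  S: {a,b}  A: {a,b}  B: {a,b}

FOLLOW iteration:
initialize: $ ∈ FOLLOW(S)
iter 1:
  A→a S S: FOLLOW(S) ⊇ FIRST(S) = {a,b}; new: +{a,b}
  B→B S: FOLLOW(B) ⊇ FIRST(S) = {a,b}; new: +{a,b}
  S→a A: FOLLOW(A) ⊇ FOLLOW(S) ⊇ {$,a,b}; new: +{$,a,b}
  S→a B: FOLLOW(B) ⊇ FOLLOW(S) ⊇ {$,a,b}; new: +{$}
  S: {$,a,b}  A: {$,a,b}  B: {$,a,b}
iter 2: (no change)
  S: {$,a,b}  A: {$,a,b}  B: {$,a,b}

FOLLOW(S) = ["$", "a", "b"]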